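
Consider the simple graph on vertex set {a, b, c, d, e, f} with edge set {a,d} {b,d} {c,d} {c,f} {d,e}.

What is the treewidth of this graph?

A width-1 tree decomposition is:
Bags: B1 = {d, e}  B2 = {c, d}  B3 = {c, f}  B4 = {b, d}  B5 = {a, d}
Tree: B1–B2, B2–B3, B1–B4, B1–B5
Every bag has size at most 2, so the width is 2 − 1 = 1 and tw(G) ≤ 1. G has an edge, so its treewidth is at least 1. Therefore the treewidth is 1.

1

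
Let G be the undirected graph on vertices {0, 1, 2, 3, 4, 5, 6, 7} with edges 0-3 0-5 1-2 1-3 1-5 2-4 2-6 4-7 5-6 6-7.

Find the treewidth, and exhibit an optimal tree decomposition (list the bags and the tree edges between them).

Each bag holds 3 vertices, so the decomposition has width 2, which upper-bounds the treewidth. Since 7–4–2–6–7 is a cycle in G, G is not acyclic. Forests are exactly the graphs of treewidth ≤ 1, so tw(G) ≥ 2. Combining the bounds, tw(G) = 2.

Treewidth 2.
One such decomposition:
Bags: B1 = {4, 6, 7}  B2 = {2, 4, 6}  B3 = {2, 5, 6}  B4 = {1, 2, 5}  B5 = {0, 1, 5}  B6 = {0, 1, 3}
Tree: B1–B2, B2–B3, B3–B4, B4–B5, B5–B6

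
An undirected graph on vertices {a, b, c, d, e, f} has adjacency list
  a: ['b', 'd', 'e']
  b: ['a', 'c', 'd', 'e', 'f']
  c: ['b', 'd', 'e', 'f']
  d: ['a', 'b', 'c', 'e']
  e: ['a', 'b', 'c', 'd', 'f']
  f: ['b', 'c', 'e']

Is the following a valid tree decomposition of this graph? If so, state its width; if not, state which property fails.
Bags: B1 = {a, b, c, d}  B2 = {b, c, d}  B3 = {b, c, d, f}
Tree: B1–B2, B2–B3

No — vertex e appears in no bag.

A tree decomposition must satisfy three properties: every vertex lies in some bag; for every edge, both endpoints lie together in some bag; and for every vertex, the bags containing it form a connected subtree. Here vertex e appears in no bag, so the decomposition is invalid.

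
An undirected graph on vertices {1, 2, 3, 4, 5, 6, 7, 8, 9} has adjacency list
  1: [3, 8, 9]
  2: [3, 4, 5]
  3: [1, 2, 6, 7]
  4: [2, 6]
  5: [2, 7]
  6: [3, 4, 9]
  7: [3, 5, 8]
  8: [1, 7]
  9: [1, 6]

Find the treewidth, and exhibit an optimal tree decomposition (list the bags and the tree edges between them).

Treewidth 3.
One optimal decomposition is:
Bags: B1 = {2, 4, 5, 7}  B2 = {2, 3, 4, 7}  B3 = {3, 4, 6, 7}  B4 = {3, 6, 7, 8}  B5 = {1, 3, 6, 8}  B6 = {1, 6, 8, 9}
Tree: B1–B2, B2–B3, B3–B4, B4–B5, B5–B6

The largest bag has 4 vertices, giving width 3; this decomposition certifies tw(G) ≤ 3. For the lower bound: the 4 vertex sets {2,4,5}, {7}, {3}, {1,6,8,9} are disjoint, each induces a connected subgraph, and every pair is joined by at least one edge of G. Contracting each set to a single vertex therefore yields K_{4} as a minor, and since treewidth is minor-monotone, tw(G) ≥ tw(K_{4}) = 3. Hence tw(G) = 3 exactly.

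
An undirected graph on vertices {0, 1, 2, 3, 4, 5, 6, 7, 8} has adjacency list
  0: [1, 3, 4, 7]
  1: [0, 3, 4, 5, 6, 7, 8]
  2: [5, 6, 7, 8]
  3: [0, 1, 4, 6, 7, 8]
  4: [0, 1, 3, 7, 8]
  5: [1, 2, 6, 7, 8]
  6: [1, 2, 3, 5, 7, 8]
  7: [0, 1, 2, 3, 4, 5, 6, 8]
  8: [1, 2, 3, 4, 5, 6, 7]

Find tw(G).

A width-4 tree decomposition is:
Bags: B1 = {1, 5, 6, 7, 8}  B2 = {1, 3, 6, 7, 8}  B3 = {2, 5, 6, 7, 8}  B4 = {1, 3, 4, 7, 8}  B5 = {0, 1, 3, 4, 7}
Tree: B1–B2, B1–B3, B2–B4, B4–B5
The largest bag has 5 vertices, giving width 4; this decomposition certifies tw(G) ≤ 4. On the other hand G contains the 5-clique {0, 1, 3, 4, 7}. A clique must lie in a single bag of any decomposition, so no decomposition can have width below 4. The upper and lower bounds meet at 4, so that is the treewidth.

4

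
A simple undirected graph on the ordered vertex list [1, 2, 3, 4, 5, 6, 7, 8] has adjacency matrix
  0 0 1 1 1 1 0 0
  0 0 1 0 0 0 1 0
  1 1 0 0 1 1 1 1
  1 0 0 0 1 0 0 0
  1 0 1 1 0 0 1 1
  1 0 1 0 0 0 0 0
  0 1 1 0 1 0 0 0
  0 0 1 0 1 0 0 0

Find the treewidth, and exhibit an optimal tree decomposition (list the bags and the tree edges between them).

The largest bag has 3 vertices, giving width 2; this decomposition certifies tw(G) ≤ 2. For the lower bound, the 3 vertices {2, 3, 7} are pairwise adjacent, and any tree decomposition puts a clique entirely inside one bag — forcing width ≥ 2. Hence tw(G) = 2 exactly.

Treewidth 2.
One such decomposition:
Bags: B1 = {1, 3, 6}  B2 = {1, 3, 5}  B3 = {3, 5, 7}  B4 = {3, 5, 8}  B5 = {2, 3, 7}  B6 = {1, 4, 5}
Tree: B1–B2, B2–B3, B2–B4, B3–B5, B2–B6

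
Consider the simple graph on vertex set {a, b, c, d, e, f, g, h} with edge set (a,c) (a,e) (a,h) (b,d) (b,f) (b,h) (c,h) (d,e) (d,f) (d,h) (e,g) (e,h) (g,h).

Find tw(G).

2

A width-2 tree decomposition is:
Bags: B1 = {d, e, h}  B2 = {a, e, h}  B3 = {e, g, h}  B4 = {a, c, h}  B5 = {b, d, h}  B6 = {b, d, f}
Tree: B1–B2, B2–B3, B2–B4, B1–B5, B5–B6
Every bag has size at most 3, so the width is 3 − 1 = 2 and tw(G) ≤ 2. For the lower bound, the 3 vertices {d, e, h} are pairwise adjacent, and any tree decomposition puts a clique entirely inside one bag — forcing width ≥ 2. The upper and lower bounds meet at 2, so that is the treewidth.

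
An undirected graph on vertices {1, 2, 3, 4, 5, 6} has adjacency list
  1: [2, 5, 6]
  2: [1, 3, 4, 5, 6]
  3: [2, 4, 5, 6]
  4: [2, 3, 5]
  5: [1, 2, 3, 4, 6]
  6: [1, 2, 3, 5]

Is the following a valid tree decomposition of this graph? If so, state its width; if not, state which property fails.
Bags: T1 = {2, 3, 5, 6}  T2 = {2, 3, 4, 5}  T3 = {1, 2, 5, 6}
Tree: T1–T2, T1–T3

Yes; width 3.

Checking the three conditions: (i) the bags cover all of {1, 2, 3, 4, 5, 6}; (ii) for each edge, some bag contains both endpoints; (iii) the bags containing any fixed vertex form a subtree. All hold, so the decomposition is valid with width 4 − 1 = 3.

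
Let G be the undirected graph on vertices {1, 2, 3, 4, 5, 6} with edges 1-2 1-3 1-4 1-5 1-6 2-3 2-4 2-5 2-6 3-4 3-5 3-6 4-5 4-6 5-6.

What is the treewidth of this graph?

A width-5 tree decomposition is:
Bags: B1 = {1, 2, 3, 4, 5, 6}
Tree: (single bag)
With just one bag of size 6, the width is 6 − 1 = 5, so tw(G) ≤ 5. On the other hand G contains the 6-clique {1, 2, 3, 4, 5, 6}. A clique must lie in a single bag of any decomposition, so no decomposition can have width below 5. Therefore the treewidth is 5.

5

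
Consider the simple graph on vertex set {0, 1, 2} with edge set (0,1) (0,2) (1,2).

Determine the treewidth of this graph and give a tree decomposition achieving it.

Treewidth 2.
One optimal decomposition is:
Bags: B1 = {0, 1, 2}
Tree: (single bag)

With just one bag of size 3, the width is 3 − 1 = 2, so tw(G) ≤ 2. On the other hand G contains the 3-clique {0, 1, 2}. A clique must lie in a single bag of any decomposition, so no decomposition can have width below 2. Combining the bounds, tw(G) = 2.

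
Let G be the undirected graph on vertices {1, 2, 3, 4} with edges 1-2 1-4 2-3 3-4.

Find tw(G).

2

A width-2 tree decomposition is:
Bags: B1 = {2, 3, 4}  B2 = {1, 2, 4}
Tree: B1–B2
Each bag holds 3 vertices, so the decomposition has width 2, which upper-bounds the treewidth. Since 2–3–4–1–2 is a cycle in G, G is not acyclic. Forests are exactly the graphs of treewidth ≤ 1, so tw(G) ≥ 2. The upper and lower bounds meet at 2, so that is the treewidth.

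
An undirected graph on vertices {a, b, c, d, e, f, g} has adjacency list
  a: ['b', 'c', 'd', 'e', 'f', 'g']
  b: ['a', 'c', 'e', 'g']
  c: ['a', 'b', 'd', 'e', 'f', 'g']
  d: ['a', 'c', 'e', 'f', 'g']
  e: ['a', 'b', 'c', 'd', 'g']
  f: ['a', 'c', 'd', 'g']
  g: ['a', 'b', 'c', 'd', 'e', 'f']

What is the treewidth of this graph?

A width-4 tree decomposition is:
Bags: B1 = {a, b, c, e, g}  B2 = {a, c, d, e, g}  B3 = {a, c, d, f, g}
Tree: B1–B2, B2–B3
Every bag has size at most 5, so the width is 5 − 1 = 4 and tw(G) ≤ 4. For the lower bound, the 5 vertices {a, c, d, e, g} are pairwise adjacent, and any tree decomposition puts a clique entirely inside one bag — forcing width ≥ 4. The upper and lower bounds meet at 4, so that is the treewidth.

4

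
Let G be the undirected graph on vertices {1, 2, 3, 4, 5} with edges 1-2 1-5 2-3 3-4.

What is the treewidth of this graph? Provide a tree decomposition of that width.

Treewidth 1.
One such decomposition:
Bags: B1 = {1, 5}  B2 = {1, 2}  B3 = {2, 3}  B4 = {3, 4}
Tree: B1–B2, B2–B3, B3–B4

The largest bag has 2 vertices, giving width 1; this decomposition certifies tw(G) ≤ 1. Any graph with an edge has treewidth ≥ 1, and G has the edge 5–1. Hence tw(G) = 1 exactly.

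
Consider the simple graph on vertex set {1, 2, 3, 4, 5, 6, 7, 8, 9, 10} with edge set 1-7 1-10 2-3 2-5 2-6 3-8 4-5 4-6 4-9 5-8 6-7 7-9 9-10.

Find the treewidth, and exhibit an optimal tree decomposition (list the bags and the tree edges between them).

The largest bag has 3 vertices, giving width 2; this decomposition certifies tw(G) ≤ 2. For the lower bound, G contains the cycle 1–10–9–7–1, so G is not a forest; only forests have treewidth ≤ 1, hence tw(G) ≥ 2. Hence tw(G) = 2 exactly.

Treewidth 2.
One optimal decomposition is:
Bags: B1 = {1, 7, 10}  B2 = {7, 9, 10}  B3 = {6, 7, 9}  B4 = {4, 6, 9}  B5 = {2, 4, 6}  B6 = {2, 4, 5}  B7 = {2, 3, 5}  B8 = {3, 5, 8}
Tree: B1–B2, B2–B3, B3–B4, B4–B5, B5–B6, B6–B7, B7–B8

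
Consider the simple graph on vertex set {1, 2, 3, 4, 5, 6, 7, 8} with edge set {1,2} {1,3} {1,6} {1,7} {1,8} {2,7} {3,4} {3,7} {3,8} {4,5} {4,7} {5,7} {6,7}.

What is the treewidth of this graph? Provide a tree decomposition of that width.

Treewidth 2.
Bags: B1 = {1, 3, 7}  B2 = {1, 6, 7}  B3 = {3, 4, 7}  B4 = {4, 5, 7}  B5 = {1, 3, 8}  B6 = {1, 2, 7}
Tree: B1–B2, B1–B3, B3–B4, B1–B5, B2–B6

Every bag has size at most 3, so the width is 3 − 1 = 2 and tw(G) ≤ 2. For the lower bound, the 3 vertices {1, 3, 8} are pairwise adjacent, and any tree decomposition puts a clique entirely inside one bag — forcing width ≥ 2. The upper and lower bounds meet at 2, so that is the treewidth.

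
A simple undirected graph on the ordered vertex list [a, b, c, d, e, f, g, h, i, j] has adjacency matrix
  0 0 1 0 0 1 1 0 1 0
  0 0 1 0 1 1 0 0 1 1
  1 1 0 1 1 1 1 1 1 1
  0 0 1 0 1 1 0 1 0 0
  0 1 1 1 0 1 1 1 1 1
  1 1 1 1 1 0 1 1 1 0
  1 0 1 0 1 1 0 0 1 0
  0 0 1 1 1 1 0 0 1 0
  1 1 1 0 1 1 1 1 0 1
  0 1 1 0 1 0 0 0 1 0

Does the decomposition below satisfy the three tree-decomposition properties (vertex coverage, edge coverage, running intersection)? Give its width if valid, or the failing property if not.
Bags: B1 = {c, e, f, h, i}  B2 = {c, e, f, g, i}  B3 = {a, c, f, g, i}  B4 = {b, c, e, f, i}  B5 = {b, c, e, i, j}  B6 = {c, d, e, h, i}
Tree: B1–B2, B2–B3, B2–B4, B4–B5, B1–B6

No — edge (f,d) lies in no bag.

A tree decomposition must satisfy three properties: every vertex lies in some bag; for every edge, both endpoints lie together in some bag; and for every vertex, the bags containing it form a connected subtree. Here edge (f,d) lies in no bag, so the decomposition is invalid.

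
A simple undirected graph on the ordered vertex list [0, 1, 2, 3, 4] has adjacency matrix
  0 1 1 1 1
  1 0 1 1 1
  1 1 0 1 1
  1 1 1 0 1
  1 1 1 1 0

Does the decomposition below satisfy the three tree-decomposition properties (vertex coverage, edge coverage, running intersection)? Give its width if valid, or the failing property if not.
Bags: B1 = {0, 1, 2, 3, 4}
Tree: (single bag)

Yes; width 4.

Checking the three conditions: (i) the bags cover all of {0, 1, 2, 3, 4}; (ii) for each edge, some bag contains both endpoints; (iii) the bags containing any fixed vertex form a subtree. All hold, so the decomposition is valid with width 5 − 1 = 4.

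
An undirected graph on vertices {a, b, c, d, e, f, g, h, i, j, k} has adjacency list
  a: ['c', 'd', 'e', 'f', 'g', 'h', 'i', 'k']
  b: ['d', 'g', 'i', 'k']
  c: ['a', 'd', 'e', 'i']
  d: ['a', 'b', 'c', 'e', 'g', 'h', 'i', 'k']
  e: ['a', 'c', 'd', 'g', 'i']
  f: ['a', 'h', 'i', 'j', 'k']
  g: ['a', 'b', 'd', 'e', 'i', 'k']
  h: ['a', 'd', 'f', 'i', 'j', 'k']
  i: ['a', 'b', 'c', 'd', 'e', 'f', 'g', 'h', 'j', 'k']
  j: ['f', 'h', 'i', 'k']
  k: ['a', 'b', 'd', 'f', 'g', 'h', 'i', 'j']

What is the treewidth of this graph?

A width-4 tree decomposition is:
Bags: B1 = {a, d, h, i, k}  B2 = {a, d, g, i, k}  B3 = {b, d, g, i, k}  B4 = {a, f, h, i, k}  B5 = {a, d, e, g, i}  B6 = {a, c, d, e, i}  B7 = {f, h, i, j, k}
Tree: B1–B2, B2–B3, B1–B4, B2–B5, B5–B6, B4–B7
Each bag holds 5 vertices, so the decomposition has width 4, which upper-bounds the treewidth. Conversely, {a, d, e, g, i} is a clique of size 5, and the vertices of any clique must share a bag in every tree decomposition; so some bag has ≥ 5 vertices and tw(G) ≥ 4. Hence tw(G) = 4 exactly.

4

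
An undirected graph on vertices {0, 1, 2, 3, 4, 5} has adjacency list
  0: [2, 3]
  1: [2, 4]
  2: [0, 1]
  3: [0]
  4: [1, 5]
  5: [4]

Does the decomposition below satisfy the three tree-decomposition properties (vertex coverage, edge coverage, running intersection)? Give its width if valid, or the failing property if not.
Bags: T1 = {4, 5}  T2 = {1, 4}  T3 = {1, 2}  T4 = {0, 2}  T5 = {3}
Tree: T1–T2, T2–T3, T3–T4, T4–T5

A tree decomposition must satisfy three properties: every vertex lies in some bag; for every edge, both endpoints lie together in some bag; and for every vertex, the bags containing it form a connected subtree. Here edge (0,3) lies in no bag, so the decomposition is invalid.

No — edge (0,3) lies in no bag.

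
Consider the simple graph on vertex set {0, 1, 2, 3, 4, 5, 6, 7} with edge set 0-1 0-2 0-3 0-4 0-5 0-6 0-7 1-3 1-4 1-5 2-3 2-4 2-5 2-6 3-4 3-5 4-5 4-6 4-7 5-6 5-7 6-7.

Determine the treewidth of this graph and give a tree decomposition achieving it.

Treewidth 4.
One such decomposition:
Bags: B1 = {0, 2, 3, 4, 5}  B2 = {0, 1, 3, 4, 5}  B3 = {0, 2, 4, 5, 6}  B4 = {0, 4, 5, 6, 7}
Tree: B1–B2, B1–B3, B3–B4

Each bag holds 5 vertices, so the decomposition has width 4, which upper-bounds the treewidth. On the other hand G contains the 5-clique {0, 1, 3, 4, 5}. A clique must lie in a single bag of any decomposition, so no decomposition can have width below 4. Combining the bounds, tw(G) = 4.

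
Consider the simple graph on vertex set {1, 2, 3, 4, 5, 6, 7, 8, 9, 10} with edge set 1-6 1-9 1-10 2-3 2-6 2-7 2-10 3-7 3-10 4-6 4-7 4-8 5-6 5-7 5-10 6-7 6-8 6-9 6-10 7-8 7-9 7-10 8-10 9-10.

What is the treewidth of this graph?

3

A width-3 tree decomposition is:
Bags: B1 = {6, 7, 9, 10}  B2 = {2, 6, 7, 10}  B3 = {6, 7, 8, 10}  B4 = {1, 6, 9, 10}  B5 = {5, 6, 7, 10}  B6 = {2, 3, 7, 10}  B7 = {4, 6, 7, 8}
Tree: B1–B2, B1–B3, B1–B4, B3–B5, B2–B6, B3–B7
Every bag has size at most 4, so the width is 4 − 1 = 3 and tw(G) ≤ 3. On the other hand G contains the 4-clique {2, 3, 7, 10}. A clique must lie in a single bag of any decomposition, so no decomposition can have width below 3. Combining the bounds, tw(G) = 3.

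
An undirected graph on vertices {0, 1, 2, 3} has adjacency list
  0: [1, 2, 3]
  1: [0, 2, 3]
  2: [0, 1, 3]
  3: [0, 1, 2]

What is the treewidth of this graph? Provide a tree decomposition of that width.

With just one bag of size 4, the width is 4 − 1 = 3, so tw(G) ≤ 3. For the lower bound, the 4 vertices {0, 1, 2, 3} are pairwise adjacent, and any tree decomposition puts a clique entirely inside one bag — forcing width ≥ 3. The upper and lower bounds meet at 3, so that is the treewidth.

Treewidth 3.
One optimal decomposition is:
Bags: B1 = {0, 1, 2, 3}
Tree: (single bag)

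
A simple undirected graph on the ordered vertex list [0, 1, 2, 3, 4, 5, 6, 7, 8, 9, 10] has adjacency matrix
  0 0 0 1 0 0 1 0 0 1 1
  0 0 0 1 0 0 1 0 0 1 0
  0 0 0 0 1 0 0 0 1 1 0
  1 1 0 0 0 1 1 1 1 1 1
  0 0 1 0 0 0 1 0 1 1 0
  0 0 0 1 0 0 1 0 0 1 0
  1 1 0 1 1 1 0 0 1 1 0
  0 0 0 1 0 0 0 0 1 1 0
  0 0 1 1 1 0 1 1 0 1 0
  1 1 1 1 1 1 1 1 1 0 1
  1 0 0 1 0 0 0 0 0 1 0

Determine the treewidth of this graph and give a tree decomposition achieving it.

Treewidth 3.
One such decomposition:
Bags: B1 = {3, 6, 8, 9}  B2 = {0, 3, 6, 9}  B3 = {4, 6, 8, 9}  B4 = {3, 5, 6, 9}  B5 = {3, 7, 8, 9}  B6 = {2, 4, 8, 9}  B7 = {0, 3, 9, 10}  B8 = {1, 3, 6, 9}
Tree: B1–B2, B1–B3, B2–B4, B1–B5, B3–B6, B2–B7, B2–B8

Every bag has size at most 4, so the width is 4 − 1 = 3 and tw(G) ≤ 3. On the other hand G contains the 4-clique {2, 4, 8, 9}. A clique must lie in a single bag of any decomposition, so no decomposition can have width below 3. Combining the bounds, tw(G) = 3.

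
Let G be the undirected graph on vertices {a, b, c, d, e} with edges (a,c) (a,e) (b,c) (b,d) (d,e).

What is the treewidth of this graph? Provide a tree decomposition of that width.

Every bag has size at most 3, so the width is 3 − 1 = 2 and tw(G) ≤ 2. Since e–d–b–c–a–e is a cycle in G, G is not acyclic. Forests are exactly the graphs of treewidth ≤ 1, so tw(G) ≥ 2. Combining the bounds, tw(G) = 2.

Treewidth 2.
One optimal decomposition is:
Bags: B1 = {b, d, e}  B2 = {b, c, e}  B3 = {a, c, e}
Tree: B1–B2, B2–B3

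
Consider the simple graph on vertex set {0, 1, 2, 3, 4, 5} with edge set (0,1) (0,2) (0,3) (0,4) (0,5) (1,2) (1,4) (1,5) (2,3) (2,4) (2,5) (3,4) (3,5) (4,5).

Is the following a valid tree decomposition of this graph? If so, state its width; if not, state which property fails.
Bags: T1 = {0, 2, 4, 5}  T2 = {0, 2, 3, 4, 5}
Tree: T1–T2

No — vertex 1 appears in no bag.

A tree decomposition must satisfy three properties: every vertex lies in some bag; for every edge, both endpoints lie together in some bag; and for every vertex, the bags containing it form a connected subtree. Here vertex 1 appears in no bag, so the decomposition is invalid.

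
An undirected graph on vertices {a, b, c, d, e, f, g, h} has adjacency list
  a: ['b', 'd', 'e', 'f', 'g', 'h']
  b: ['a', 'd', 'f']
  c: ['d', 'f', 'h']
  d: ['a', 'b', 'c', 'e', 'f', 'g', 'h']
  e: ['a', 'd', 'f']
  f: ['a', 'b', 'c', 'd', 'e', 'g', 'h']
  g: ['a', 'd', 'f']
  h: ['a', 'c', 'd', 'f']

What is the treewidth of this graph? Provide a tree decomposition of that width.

The largest bag has 4 vertices, giving width 3; this decomposition certifies tw(G) ≤ 3. On the other hand G contains the 4-clique {c, d, f, h}. A clique must lie in a single bag of any decomposition, so no decomposition can have width below 3. Combining the bounds, tw(G) = 3.

Treewidth 3.
One such decomposition:
Bags: B1 = {a, d, e, f}  B2 = {a, d, f, h}  B3 = {a, b, d, f}  B4 = {c, d, f, h}  B5 = {a, d, f, g}
Tree: B1–B2, B1–B3, B2–B4, B2–B5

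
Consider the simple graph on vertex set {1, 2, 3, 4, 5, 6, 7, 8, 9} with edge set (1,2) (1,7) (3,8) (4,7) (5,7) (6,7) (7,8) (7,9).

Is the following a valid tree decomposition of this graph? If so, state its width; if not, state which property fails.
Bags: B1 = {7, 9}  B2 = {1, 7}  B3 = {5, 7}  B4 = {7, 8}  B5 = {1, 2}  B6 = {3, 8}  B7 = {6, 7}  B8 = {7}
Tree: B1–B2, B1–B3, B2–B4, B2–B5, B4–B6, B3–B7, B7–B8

No — vertex 4 appears in no bag.

A tree decomposition must satisfy three properties: every vertex lies in some bag; for every edge, both endpoints lie together in some bag; and for every vertex, the bags containing it form a connected subtree. Here vertex 4 appears in no bag, so the decomposition is invalid.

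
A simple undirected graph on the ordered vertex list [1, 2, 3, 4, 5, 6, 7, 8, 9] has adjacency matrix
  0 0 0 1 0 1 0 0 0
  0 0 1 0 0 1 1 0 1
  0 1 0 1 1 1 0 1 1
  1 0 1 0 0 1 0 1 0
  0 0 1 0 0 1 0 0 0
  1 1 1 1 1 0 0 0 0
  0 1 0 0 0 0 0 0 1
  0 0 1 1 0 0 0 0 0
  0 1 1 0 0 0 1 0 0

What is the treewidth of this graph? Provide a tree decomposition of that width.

Every bag has size at most 3, so the width is 3 − 1 = 2 and tw(G) ≤ 2. On the other hand G contains the 3-clique {1, 4, 6}. A clique must lie in a single bag of any decomposition, so no decomposition can have width below 2. The upper and lower bounds meet at 2, so that is the treewidth.

Treewidth 2.
Bags: B1 = {2, 3, 6}  B2 = {2, 3, 9}  B3 = {3, 4, 6}  B4 = {1, 4, 6}  B5 = {3, 4, 8}  B6 = {2, 7, 9}  B7 = {3, 5, 6}
Tree: B1–B2, B1–B3, B3–B4, B3–B5, B2–B6, B3–B7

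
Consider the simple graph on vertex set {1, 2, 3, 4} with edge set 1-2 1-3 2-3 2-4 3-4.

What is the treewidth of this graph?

2

A width-2 tree decomposition is:
Bags: B1 = {2, 3, 4}  B2 = {1, 2, 3}
Tree: B1–B2
Each bag holds 3 vertices, so the decomposition has width 2, which upper-bounds the treewidth. For the lower bound, the 3 vertices {1, 2, 3} are pairwise adjacent, and any tree decomposition puts a clique entirely inside one bag — forcing width ≥ 2. The upper and lower bounds meet at 2, so that is the treewidth.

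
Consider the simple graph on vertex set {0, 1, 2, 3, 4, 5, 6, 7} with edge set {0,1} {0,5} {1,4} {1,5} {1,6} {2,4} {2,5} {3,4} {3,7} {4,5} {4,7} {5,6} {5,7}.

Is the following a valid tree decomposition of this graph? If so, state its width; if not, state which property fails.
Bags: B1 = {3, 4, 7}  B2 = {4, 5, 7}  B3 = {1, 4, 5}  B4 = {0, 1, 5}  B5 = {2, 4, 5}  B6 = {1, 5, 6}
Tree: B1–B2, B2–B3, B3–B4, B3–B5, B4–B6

Vertex coverage: the bags together contain {0, 1, 2, 3, 4, 5, 6, 7}, the full vertex set. Edge coverage: each edge of G has both endpoints in at least one bag. Running intersection: for every vertex, the bags containing it form a connected subtree. All three properties hold, so this is a valid tree decomposition of width max|bag| − 1 = 2, and hence tw(G) ≤ 2.

Yes; width 2.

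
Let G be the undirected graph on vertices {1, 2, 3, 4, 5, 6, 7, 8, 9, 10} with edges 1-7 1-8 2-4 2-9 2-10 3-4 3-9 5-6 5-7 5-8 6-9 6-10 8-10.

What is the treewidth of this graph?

2

A width-2 tree decomposition is:
Bags: B1 = {3, 4, 9}  B2 = {2, 4, 9}  B3 = {2, 6, 9}  B4 = {2, 6, 10}  B5 = {5, 6, 10}  B6 = {5, 8, 10}  B7 = {5, 7, 8}  B8 = {1, 7, 8}
Tree: B1–B2, B2–B3, B3–B4, B4–B5, B5–B6, B6–B7, B7–B8
The largest bag has 3 vertices, giving width 2; this decomposition certifies tw(G) ≤ 2. For the lower bound, G contains the cycle 3–4–2–9–3, so G is not a forest; only forests have treewidth ≤ 1, hence tw(G) ≥ 2. The upper and lower bounds meet at 2, so that is the treewidth.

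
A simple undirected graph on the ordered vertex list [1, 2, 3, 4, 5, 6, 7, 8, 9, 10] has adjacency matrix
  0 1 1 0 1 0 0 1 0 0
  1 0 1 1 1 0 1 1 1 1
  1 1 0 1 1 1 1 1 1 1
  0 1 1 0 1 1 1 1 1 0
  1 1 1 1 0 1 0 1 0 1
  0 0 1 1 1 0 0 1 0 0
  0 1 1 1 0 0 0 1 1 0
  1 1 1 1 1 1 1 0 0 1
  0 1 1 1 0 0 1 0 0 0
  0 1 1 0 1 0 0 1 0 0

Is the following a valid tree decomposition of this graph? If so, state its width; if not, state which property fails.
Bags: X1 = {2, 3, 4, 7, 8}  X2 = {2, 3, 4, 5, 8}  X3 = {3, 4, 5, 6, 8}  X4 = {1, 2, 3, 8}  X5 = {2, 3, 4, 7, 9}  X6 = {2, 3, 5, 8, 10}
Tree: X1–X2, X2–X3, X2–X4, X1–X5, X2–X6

No — edge (5,1) lies in no bag.

A tree decomposition must satisfy three properties: every vertex lies in some bag; for every edge, both endpoints lie together in some bag; and for every vertex, the bags containing it form a connected subtree. Here edge (5,1) lies in no bag, so the decomposition is invalid.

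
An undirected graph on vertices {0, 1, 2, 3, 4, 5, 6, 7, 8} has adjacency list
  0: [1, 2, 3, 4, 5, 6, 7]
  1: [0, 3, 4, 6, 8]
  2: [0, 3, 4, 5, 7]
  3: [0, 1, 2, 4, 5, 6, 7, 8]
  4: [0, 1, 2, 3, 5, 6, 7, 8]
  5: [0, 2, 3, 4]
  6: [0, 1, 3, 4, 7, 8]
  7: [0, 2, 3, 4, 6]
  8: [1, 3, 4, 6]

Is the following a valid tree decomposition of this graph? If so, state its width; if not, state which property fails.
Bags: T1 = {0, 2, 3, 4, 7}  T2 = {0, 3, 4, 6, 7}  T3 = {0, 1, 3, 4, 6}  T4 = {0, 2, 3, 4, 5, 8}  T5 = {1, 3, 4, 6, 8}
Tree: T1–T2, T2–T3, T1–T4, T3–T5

A tree decomposition must satisfy three properties: every vertex lies in some bag; for every edge, both endpoints lie together in some bag; and for every vertex, the bags containing it form a connected subtree. Here bags containing vertex 8 are not connected in the tree, so the decomposition is invalid.

No — bags containing vertex 8 are not connected in the tree.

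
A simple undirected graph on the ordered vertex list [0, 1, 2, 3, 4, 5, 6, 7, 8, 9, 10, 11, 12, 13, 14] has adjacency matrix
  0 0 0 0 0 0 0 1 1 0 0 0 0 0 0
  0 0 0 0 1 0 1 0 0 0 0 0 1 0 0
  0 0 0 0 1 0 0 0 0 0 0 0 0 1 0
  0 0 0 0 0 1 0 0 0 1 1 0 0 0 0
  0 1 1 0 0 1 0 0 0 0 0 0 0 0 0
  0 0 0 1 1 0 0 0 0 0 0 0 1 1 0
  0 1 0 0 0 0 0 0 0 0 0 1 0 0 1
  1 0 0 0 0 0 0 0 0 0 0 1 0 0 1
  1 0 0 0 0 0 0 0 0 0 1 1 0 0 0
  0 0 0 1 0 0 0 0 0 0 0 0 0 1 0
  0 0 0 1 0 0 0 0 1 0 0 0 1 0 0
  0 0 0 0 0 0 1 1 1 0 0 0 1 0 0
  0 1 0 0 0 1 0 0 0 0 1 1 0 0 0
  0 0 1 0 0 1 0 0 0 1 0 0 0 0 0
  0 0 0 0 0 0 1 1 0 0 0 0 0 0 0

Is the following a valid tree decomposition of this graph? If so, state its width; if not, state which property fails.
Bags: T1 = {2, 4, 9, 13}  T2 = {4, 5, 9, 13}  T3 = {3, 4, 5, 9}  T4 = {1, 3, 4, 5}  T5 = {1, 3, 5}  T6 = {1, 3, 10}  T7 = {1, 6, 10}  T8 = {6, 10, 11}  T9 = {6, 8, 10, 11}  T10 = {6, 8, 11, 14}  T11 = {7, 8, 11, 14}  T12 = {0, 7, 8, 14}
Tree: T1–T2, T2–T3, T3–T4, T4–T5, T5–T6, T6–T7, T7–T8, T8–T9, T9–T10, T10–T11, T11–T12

No — vertex 12 appears in no bag.

A tree decomposition must satisfy three properties: every vertex lies in some bag; for every edge, both endpoints lie together in some bag; and for every vertex, the bags containing it form a connected subtree. Here vertex 12 appears in no bag, so the decomposition is invalid.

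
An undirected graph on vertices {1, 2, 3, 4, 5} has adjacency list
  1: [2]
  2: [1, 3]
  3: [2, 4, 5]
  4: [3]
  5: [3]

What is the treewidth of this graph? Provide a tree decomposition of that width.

Each bag holds 2 vertices, so the decomposition has width 1, which upper-bounds the treewidth. G has an edge, so its treewidth is at least 1. The upper and lower bounds meet at 1, so that is the treewidth.

Treewidth 1.
One optimal decomposition is:
Bags: B1 = {2, 3}  B2 = {3, 5}  B3 = {3, 4}  B4 = {1, 2}
Tree: B1–B2, B2–B3, B1–B4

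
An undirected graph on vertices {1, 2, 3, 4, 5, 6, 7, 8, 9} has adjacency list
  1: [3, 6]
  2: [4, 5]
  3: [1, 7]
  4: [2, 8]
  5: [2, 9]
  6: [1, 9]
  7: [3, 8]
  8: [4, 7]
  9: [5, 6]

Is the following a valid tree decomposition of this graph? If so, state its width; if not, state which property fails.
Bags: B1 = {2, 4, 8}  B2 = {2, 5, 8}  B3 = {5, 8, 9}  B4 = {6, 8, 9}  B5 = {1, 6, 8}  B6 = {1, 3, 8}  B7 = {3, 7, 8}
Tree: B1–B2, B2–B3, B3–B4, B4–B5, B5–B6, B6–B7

Checking the three conditions: (i) the bags cover all of {1, 2, 3, 4, 5, 6, 7, 8, 9}; (ii) for each edge, some bag contains both endpoints; (iii) the bags containing any fixed vertex form a subtree. All hold, so the decomposition is valid with width 3 − 1 = 2.

Yes; width 2.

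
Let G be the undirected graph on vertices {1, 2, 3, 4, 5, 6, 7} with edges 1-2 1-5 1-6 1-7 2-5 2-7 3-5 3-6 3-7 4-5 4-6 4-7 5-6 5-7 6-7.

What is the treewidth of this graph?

3

A width-3 tree decomposition is:
Bags: B1 = {1, 5, 6, 7}  B2 = {3, 5, 6, 7}  B3 = {1, 2, 5, 7}  B4 = {4, 5, 6, 7}
Tree: B1–B2, B1–B3, B1–B4
Every bag has size at most 4, so the width is 4 − 1 = 3 and tw(G) ≤ 3. Conversely, {1, 2, 5, 7} is a clique of size 4, and the vertices of any clique must share a bag in every tree decomposition; so some bag has ≥ 4 vertices and tw(G) ≥ 3. The upper and lower bounds meet at 3, so that is the treewidth.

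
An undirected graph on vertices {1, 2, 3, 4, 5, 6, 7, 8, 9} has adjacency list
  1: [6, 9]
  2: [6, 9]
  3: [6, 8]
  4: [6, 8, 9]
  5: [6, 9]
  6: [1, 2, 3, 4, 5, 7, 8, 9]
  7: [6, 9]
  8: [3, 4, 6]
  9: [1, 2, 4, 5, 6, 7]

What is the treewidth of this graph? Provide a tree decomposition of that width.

Treewidth 2.
One optimal decomposition is:
Bags: B1 = {3, 6, 8}  B2 = {4, 6, 8}  B3 = {4, 6, 9}  B4 = {5, 6, 9}  B5 = {6, 7, 9}  B6 = {1, 6, 9}  B7 = {2, 6, 9}
Tree: B1–B2, B2–B3, B3–B4, B4–B5, B4–B6, B6–B7

The largest bag has 3 vertices, giving width 2; this decomposition certifies tw(G) ≤ 2. For the lower bound, the 3 vertices {3, 6, 8} are pairwise adjacent, and any tree decomposition puts a clique entirely inside one bag — forcing width ≥ 2. The upper and lower bounds meet at 2, so that is the treewidth.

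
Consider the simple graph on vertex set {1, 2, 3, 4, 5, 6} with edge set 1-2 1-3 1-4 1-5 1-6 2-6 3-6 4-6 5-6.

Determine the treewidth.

A width-2 tree decomposition is:
Bags: B1 = {1, 4, 6}  B2 = {1, 2, 6}  B3 = {1, 5, 6}  B4 = {1, 3, 6}
Tree: B1–B2, B2–B3, B2–B4
Each bag holds 3 vertices, so the decomposition has width 2, which upper-bounds the treewidth. For the lower bound, the 3 vertices {1, 2, 6} are pairwise adjacent, and any tree decomposition puts a clique entirely inside one bag — forcing width ≥ 2. Hence tw(G) = 2 exactly.

2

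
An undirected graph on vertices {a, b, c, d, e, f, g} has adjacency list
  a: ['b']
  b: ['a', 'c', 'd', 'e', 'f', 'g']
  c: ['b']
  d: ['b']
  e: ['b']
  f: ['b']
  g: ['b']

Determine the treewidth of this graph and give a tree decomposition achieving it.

Each bag holds 2 vertices, so the decomposition has width 1, which upper-bounds the treewidth. G has an edge, so its treewidth is at least 1. The upper and lower bounds meet at 1, so that is the treewidth.

Treewidth 1.
One such decomposition:
Bags: B1 = {a, b}  B2 = {b, e}  B3 = {b, f}  B4 = {b, c}  B5 = {b, g}  B6 = {b, d}
Tree: B1–B2, B1–B3, B3–B4, B2–B5, B4–B6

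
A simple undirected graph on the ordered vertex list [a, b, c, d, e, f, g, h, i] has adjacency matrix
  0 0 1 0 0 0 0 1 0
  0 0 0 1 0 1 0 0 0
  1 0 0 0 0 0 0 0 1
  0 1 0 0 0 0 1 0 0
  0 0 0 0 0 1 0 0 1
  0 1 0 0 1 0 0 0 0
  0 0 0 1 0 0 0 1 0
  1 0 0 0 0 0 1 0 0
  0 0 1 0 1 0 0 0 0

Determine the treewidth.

A width-2 tree decomposition is:
Bags: B1 = {d, g, h}  B2 = {b, d, h}  B3 = {b, f, h}  B4 = {e, f, h}  B5 = {e, h, i}  B6 = {c, h, i}  B7 = {a, c, h}
Tree: B1–B2, B2–B3, B3–B4, B4–B5, B5–B6, B6–B7
The largest bag has 3 vertices, giving width 2; this decomposition certifies tw(G) ≤ 2. For the lower bound, G contains the cycle h–g–d–b–f–e–i–c–a–h, so G is not a forest; only forests have treewidth ≤ 1, hence tw(G) ≥ 2. Hence tw(G) = 2 exactly.

2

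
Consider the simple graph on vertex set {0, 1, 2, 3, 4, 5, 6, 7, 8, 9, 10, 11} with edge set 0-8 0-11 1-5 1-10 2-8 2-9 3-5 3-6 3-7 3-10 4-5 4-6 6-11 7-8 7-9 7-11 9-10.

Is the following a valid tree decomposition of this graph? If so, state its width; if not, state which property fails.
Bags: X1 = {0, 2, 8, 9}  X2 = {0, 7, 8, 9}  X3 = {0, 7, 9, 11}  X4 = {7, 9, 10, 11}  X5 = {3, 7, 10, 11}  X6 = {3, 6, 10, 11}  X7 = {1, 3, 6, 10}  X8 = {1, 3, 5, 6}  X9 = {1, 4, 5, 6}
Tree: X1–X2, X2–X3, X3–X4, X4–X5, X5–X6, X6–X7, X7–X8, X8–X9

Yes; width 3.

Checking the three conditions: (i) the bags cover all of {0, 1, 2, 3, 4, 5, 6, 7, 8, 9, 10, 11}; (ii) for each edge, some bag contains both endpoints; (iii) the bags containing any fixed vertex form a subtree. All hold, so the decomposition is valid with width 4 − 1 = 3.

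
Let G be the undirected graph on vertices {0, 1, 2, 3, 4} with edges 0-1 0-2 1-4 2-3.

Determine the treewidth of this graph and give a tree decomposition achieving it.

Each bag holds 2 vertices, so the decomposition has width 1, which upper-bounds the treewidth. Any graph with an edge has treewidth ≥ 1, and G has the edge 2–3. Combining the bounds, tw(G) = 1.

Treewidth 1.
One such decomposition:
Bags: B1 = {2, 3}  B2 = {0, 2}  B3 = {0, 1}  B4 = {1, 4}
Tree: B1–B2, B2–B3, B3–B4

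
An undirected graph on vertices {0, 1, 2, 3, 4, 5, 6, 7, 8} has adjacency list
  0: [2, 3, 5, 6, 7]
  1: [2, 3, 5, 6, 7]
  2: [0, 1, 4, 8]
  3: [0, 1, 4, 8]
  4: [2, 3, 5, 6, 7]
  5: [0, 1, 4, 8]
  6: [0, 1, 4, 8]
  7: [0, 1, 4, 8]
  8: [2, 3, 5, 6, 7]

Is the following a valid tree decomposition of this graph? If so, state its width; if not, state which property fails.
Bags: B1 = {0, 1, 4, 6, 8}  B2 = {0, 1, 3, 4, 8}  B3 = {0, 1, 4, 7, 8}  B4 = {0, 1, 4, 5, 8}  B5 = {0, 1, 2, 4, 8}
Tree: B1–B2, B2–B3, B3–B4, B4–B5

Yes; width 4.

Checking the three conditions: (i) the bags cover all of {0, 1, 2, 3, 4, 5, 6, 7, 8}; (ii) for each edge, some bag contains both endpoints; (iii) the bags containing any fixed vertex form a subtree. All hold, so the decomposition is valid with width 5 − 1 = 4.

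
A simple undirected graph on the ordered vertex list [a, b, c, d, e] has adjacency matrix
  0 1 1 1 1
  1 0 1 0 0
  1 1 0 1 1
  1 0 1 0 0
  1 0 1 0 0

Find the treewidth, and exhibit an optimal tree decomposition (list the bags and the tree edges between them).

Treewidth 2.
One such decomposition:
Bags: B1 = {a, c, d}  B2 = {a, c, e}  B3 = {a, b, c}
Tree: B1–B2, B1–B3

Every bag has size at most 3, so the width is 3 − 1 = 2 and tw(G) ≤ 2. On the other hand G contains the 3-clique {a, c, d}. A clique must lie in a single bag of any decomposition, so no decomposition can have width below 2. Hence tw(G) = 2 exactly.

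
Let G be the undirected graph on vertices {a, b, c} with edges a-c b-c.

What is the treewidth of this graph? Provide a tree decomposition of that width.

The largest bag has 2 vertices, giving width 1; this decomposition certifies tw(G) ≤ 1. Since G has at least one edge (e.g. c–b), it is not an edgeless graph, so tw(G) ≥ 1. Combining the bounds, tw(G) = 1.

Treewidth 1.
Bags: B1 = {b, c}  B2 = {a, c}
Tree: B1–B2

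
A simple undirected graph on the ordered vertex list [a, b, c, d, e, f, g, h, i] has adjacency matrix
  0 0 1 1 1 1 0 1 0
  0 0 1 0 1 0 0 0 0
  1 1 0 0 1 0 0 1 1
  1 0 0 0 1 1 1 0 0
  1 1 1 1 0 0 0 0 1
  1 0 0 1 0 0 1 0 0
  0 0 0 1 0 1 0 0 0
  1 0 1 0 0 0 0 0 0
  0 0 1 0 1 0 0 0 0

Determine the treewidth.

2

A width-2 tree decomposition is:
Bags: B1 = {a, d, e}  B2 = {a, c, e}  B3 = {c, e, i}  B4 = {a, c, h}  B5 = {a, d, f}  B6 = {d, f, g}  B7 = {b, c, e}
Tree: B1–B2, B2–B3, B2–B4, B1–B5, B5–B6, B2–B7
Each bag holds 3 vertices, so the decomposition has width 2, which upper-bounds the treewidth. For the lower bound, the 3 vertices {d, f, g} are pairwise adjacent, and any tree decomposition puts a clique entirely inside one bag — forcing width ≥ 2. The upper and lower bounds meet at 2, so that is the treewidth.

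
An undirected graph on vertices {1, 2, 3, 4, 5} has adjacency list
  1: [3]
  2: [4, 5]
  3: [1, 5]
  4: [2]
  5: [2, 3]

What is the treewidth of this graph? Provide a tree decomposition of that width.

Treewidth 1.
Bags: B1 = {2, 4}  B2 = {2, 5}  B3 = {3, 5}  B4 = {1, 3}
Tree: B1–B2, B2–B3, B3–B4

The largest bag has 2 vertices, giving width 1; this decomposition certifies tw(G) ≤ 1. Since G has at least one edge (e.g. 4–2), it is not an edgeless graph, so tw(G) ≥ 1. Therefore the treewidth is 1.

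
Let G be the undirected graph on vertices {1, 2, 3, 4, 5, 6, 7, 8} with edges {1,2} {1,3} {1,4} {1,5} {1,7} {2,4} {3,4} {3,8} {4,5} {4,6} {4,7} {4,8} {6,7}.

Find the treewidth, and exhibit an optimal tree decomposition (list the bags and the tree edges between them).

The largest bag has 3 vertices, giving width 2; this decomposition certifies tw(G) ≤ 2. For the lower bound, the 3 vertices {3, 4, 8} are pairwise adjacent, and any tree decomposition puts a clique entirely inside one bag — forcing width ≥ 2. The upper and lower bounds meet at 2, so that is the treewidth.

Treewidth 2.
Bags: B1 = {1, 3, 4}  B2 = {1, 4, 7}  B3 = {1, 2, 4}  B4 = {3, 4, 8}  B5 = {1, 4, 5}  B6 = {4, 6, 7}
Tree: B1–B2, B1–B3, B1–B4, B1–B5, B2–B6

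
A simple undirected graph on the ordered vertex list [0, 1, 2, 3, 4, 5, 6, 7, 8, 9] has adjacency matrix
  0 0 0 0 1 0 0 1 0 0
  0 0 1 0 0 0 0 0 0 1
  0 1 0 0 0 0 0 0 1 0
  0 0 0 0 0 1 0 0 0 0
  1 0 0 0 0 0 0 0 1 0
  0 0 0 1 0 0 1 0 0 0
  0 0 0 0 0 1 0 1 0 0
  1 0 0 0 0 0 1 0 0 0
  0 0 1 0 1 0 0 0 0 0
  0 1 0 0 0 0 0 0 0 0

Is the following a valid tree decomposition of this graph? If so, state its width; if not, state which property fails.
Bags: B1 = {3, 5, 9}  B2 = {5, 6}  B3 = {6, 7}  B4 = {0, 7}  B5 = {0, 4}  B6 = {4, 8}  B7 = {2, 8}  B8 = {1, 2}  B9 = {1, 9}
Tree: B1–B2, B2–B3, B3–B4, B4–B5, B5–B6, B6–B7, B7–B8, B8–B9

No — bags containing vertex 9 are not connected in the tree.

A tree decomposition must satisfy three properties: every vertex lies in some bag; for every edge, both endpoints lie together in some bag; and for every vertex, the bags containing it form a connected subtree. Here bags containing vertex 9 are not connected in the tree, so the decomposition is invalid.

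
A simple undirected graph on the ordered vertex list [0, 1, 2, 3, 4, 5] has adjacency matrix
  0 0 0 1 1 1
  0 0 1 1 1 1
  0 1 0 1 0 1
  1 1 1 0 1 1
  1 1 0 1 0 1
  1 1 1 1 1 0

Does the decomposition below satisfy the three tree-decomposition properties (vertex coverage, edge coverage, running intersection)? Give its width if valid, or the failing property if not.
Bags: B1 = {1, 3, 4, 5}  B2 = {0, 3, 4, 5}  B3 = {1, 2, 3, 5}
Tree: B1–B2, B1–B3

Yes; width 3.

Vertex coverage: the bags together contain {0, 1, 2, 3, 4, 5}, the full vertex set. Edge coverage: each edge of G has both endpoints in at least one bag. Running intersection: for every vertex, the bags containing it form a connected subtree. All three properties hold, so this is a valid tree decomposition of width max|bag| − 1 = 3, and hence tw(G) ≤ 3.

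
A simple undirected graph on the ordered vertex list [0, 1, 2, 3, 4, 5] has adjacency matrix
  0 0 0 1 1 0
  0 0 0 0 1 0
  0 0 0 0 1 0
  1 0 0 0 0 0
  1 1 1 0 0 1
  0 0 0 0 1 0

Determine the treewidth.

A width-1 tree decomposition is:
Bags: B1 = {4, 5}  B2 = {1, 4}  B3 = {2, 4}  B4 = {0, 4}  B5 = {0, 3}
Tree: B1–B2, B2–B3, B2–B4, B4–B5
The largest bag has 2 vertices, giving width 1; this decomposition certifies tw(G) ≤ 1. Any graph with an edge has treewidth ≥ 1, and G has the edge 5–4. The upper and lower bounds meet at 1, so that is the treewidth.

1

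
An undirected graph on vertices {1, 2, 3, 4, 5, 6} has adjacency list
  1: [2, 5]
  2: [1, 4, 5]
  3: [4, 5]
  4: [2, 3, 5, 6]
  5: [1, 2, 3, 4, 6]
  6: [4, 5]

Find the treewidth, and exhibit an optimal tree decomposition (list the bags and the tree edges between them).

Each bag holds 3 vertices, so the decomposition has width 2, which upper-bounds the treewidth. For the lower bound, the 3 vertices {1, 2, 5} are pairwise adjacent, and any tree decomposition puts a clique entirely inside one bag — forcing width ≥ 2. The upper and lower bounds meet at 2, so that is the treewidth.

Treewidth 2.
One optimal decomposition is:
Bags: B1 = {3, 4, 5}  B2 = {2, 4, 5}  B3 = {1, 2, 5}  B4 = {4, 5, 6}
Tree: B1–B2, B2–B3, B2–B4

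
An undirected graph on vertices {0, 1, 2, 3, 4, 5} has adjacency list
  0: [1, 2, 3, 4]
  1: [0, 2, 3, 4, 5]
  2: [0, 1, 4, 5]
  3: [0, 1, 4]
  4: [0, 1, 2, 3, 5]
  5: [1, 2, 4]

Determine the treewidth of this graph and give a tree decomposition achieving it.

The largest bag has 4 vertices, giving width 3; this decomposition certifies tw(G) ≤ 3. For the lower bound, the 4 vertices {0, 1, 2, 4} are pairwise adjacent, and any tree decomposition puts a clique entirely inside one bag — forcing width ≥ 3. Combining the bounds, tw(G) = 3.

Treewidth 3.
One such decomposition:
Bags: B1 = {0, 1, 2, 4}  B2 = {1, 2, 4, 5}  B3 = {0, 1, 3, 4}
Tree: B1–B2, B1–B3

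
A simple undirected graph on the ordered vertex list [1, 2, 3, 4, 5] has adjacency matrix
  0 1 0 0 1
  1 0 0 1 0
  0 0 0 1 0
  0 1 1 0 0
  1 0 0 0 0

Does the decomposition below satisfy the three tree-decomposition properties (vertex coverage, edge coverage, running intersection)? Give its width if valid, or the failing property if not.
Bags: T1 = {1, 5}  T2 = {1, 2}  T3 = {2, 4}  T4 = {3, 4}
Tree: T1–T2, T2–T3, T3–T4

Yes; width 1.

Every vertex of G appears in some bag (union = {1, 2, 3, 4, 5}); every edge is covered by a bag; and for each vertex v the set of bags containing v is connected in the bag tree. The decomposition is therefore valid. The largest bag has 2 vertices, so the width is 1.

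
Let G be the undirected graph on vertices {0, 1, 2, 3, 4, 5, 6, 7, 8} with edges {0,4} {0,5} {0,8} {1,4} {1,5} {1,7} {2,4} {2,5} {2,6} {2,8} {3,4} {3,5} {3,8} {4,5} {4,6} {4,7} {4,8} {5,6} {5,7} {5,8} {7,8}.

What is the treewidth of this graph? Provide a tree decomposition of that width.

Treewidth 3.
One optimal decomposition is:
Bags: B1 = {4, 5, 7, 8}  B2 = {1, 4, 5, 7}  B3 = {3, 4, 5, 8}  B4 = {2, 4, 5, 8}  B5 = {2, 4, 5, 6}  B6 = {0, 4, 5, 8}
Tree: B1–B2, B1–B3, B1–B4, B4–B5, B3–B6

The largest bag has 4 vertices, giving width 3; this decomposition certifies tw(G) ≤ 3. For the lower bound, the 4 vertices {0, 4, 5, 8} are pairwise adjacent, and any tree decomposition puts a clique entirely inside one bag — forcing width ≥ 3. Hence tw(G) = 3 exactly.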